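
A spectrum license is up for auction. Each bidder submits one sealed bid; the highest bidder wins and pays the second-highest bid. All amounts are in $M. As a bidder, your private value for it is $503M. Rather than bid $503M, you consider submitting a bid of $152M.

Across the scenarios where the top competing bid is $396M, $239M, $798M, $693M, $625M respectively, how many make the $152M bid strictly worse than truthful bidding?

The deviation hurts exactly when the highest competing bid lies strictly between $152M and $503M — underbidding then forfeits a profitable win.
$396M: inside the interval → strictly worse (loss $107M).
$239M: inside the interval → strictly worse (loss $264M).
$798M: above both → same outcome either way.
$693M: above both → same outcome either way.
$625M: above both → same outcome either way.
Count: 2.

2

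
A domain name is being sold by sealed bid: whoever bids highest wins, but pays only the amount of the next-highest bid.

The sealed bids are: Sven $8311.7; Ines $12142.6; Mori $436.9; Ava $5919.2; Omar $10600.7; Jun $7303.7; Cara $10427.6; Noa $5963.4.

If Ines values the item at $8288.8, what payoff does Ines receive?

−$2311.9

Highest bid: Ines at $12142.6, so Ines wins.
Second-highest bid: Omar at $10600.7 — that is the price the winner pays.
Ines's payoff = value − price = $8288.8 − $10600.7 = −$2311.9.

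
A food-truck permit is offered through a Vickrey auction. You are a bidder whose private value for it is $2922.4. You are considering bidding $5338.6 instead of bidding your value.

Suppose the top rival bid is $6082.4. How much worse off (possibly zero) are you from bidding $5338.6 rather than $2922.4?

Bidding your value $2922.4: you lose (since $2922.4 < $6082.4). Payoff $0.
Bidding $5338.6: you lose. Payoff $0.
Difference = $0 − $0 = $0; both bids lead to the same outcome because the competing bid is above both your value and your alternative bid.

$0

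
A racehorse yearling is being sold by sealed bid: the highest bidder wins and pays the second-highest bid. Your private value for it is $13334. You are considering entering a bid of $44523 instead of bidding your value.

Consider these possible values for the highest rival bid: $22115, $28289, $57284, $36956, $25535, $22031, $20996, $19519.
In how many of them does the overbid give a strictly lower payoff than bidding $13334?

7

The deviation hurts exactly when the highest competing bid lies strictly between $13334 and $44523 — overbidding then wins at a price above your value.
$22115: inside the interval → strictly worse (loss $8781).
$28289: inside the interval → strictly worse (loss $14955).
$57284: above both → same outcome either way.
$36956: inside the interval → strictly worse (loss $23622).
$25535: inside the interval → strictly worse (loss $12201).
$22031: inside the interval → strictly worse (loss $8697).
$20996: inside the interval → strictly worse (loss $7662).
$19519: inside the interval → strictly worse (loss $6185).
Count: 7.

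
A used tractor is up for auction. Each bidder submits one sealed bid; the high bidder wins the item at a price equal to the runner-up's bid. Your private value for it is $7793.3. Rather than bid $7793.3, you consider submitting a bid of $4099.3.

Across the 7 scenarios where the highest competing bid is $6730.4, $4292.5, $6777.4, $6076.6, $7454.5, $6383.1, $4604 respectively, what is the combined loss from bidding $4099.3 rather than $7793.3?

The deviation costs you only when the competing bid falls strictly between $4099.3 and $7793.3; elsewhere both bids give the same outcome.
$6730.4: truthful payoff $1062.9, deviation payoff $0 → loss $1062.9.
$4292.5: truthful payoff $3500.8, deviation payoff $0 → loss $3500.8.
$6777.4: truthful payoff $1015.9, deviation payoff $0 → loss $1015.9.
$6076.6: truthful payoff $1716.7, deviation payoff $0 → loss $1716.7.
$7454.5: truthful payoff $338.8, deviation payoff $0 → loss $338.8.
$6383.1: truthful payoff $1410.2, deviation payoff $0 → loss $1410.2.
$4604: truthful payoff $3189.3, deviation payoff $0 → loss $3189.3.
Total loss = $1062.9 + $3500.8 + $1015.9 + $1716.7 + $338.8 + $1410.2 + $3189.3 = $12234.6.

$12234.6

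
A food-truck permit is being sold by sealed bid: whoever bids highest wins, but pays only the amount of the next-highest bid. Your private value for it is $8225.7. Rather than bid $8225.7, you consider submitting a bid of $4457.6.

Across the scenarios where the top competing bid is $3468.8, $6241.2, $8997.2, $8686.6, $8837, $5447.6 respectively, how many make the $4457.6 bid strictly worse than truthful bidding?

The deviation hurts exactly when the highest competing bid lies strictly between $4457.6 and $8225.7 — underbidding then forfeits a profitable win.
$3468.8: below both → same outcome either way.
$6241.2: inside the interval → strictly worse (loss $1984.5).
$8997.2: above both → same outcome either way.
$8686.6: above both → same outcome either way.
$8837: above both → same outcome either way.
$5447.6: inside the interval → strictly worse (loss $2778.1).
Count: 2.

2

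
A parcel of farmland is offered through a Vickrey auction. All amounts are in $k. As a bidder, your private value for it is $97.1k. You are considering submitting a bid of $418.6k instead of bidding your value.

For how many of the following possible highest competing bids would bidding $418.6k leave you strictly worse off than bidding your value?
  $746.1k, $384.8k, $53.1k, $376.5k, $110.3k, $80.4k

The deviation hurts exactly when the highest competing bid lies strictly between $97.1k and $418.6k — overbidding then wins at a price above your value.
$746.1k: above both → same outcome either way.
$384.8k: inside the interval → strictly worse (loss $287.7k).
$53.1k: below both → same outcome either way.
$376.5k: inside the interval → strictly worse (loss $279.4k).
$110.3k: inside the interval → strictly worse (loss $13.2k).
$80.4k: below both → same outcome either way.
Count: 3.

3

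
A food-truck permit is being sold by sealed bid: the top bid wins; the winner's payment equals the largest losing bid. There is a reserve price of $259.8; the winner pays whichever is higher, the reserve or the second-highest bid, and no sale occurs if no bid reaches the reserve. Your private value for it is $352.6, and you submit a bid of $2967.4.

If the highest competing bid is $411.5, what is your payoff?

Your bid $2967.4 is the highest and exceeds the reserve.
Price = max(second-highest bid, reserve) = max($411.5, $259.8) = $411.5.
Payoff = $352.6 − $411.5 = −$58.9.

−$58.9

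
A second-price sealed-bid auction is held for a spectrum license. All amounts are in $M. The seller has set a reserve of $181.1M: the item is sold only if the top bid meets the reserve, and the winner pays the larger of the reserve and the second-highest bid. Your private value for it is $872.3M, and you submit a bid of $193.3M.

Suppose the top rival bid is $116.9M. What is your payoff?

Your bid $193.3M is the highest and exceeds the reserve.
Price = max(second-highest bid, reserve) = max($116.9M, $181.1M) = $181.1M.
Payoff = $872.3M − $181.1M = $691.2M.

$691.2M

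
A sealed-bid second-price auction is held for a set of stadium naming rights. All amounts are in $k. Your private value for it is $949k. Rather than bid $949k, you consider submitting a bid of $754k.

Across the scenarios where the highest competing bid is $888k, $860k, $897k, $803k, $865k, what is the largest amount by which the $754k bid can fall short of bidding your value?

$888k: truthful gives $61k, deviation gives $0k → loss $61k.
$860k: truthful gives $89k, deviation gives $0k → loss $89k.
$897k: truthful gives $52k, deviation gives $0k → loss $52k.
$803k: truthful gives $146k, deviation gives $0k → loss $146k.
$865k: truthful gives $84k, deviation gives $0k → loss $84k.
Maximum loss: $146k.

$146k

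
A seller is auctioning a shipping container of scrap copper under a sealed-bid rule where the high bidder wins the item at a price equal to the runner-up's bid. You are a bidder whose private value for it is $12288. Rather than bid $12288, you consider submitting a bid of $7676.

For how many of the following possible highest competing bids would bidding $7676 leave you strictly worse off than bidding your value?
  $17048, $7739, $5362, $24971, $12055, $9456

The deviation hurts exactly when the highest competing bid lies strictly between $7676 and $12288 — underbidding then forfeits a profitable win.
$17048: above both → same outcome either way.
$7739: inside the interval → strictly worse (loss $4549).
$5362: below both → same outcome either way.
$24971: above both → same outcome either way.
$12055: inside the interval → strictly worse (loss $233).
$9456: inside the interval → strictly worse (loss $2832).
Count: 3.

3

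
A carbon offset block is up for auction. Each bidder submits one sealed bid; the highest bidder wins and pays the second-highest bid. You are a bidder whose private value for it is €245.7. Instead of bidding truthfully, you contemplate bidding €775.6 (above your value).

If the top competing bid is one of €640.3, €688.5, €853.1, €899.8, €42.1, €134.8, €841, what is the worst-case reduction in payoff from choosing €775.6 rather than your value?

€442.8

€640.3: truthful gives €0, deviation gives −€394.6 → loss €394.6.
€688.5: truthful gives €0, deviation gives −€442.8 → loss €442.8.
€853.1: same outcome either way → loss €0.
€899.8: same outcome either way → loss €0.
€42.1: same outcome either way → loss €0.
€134.8: same outcome either way → loss €0.
€841: same outcome either way → loss €0.
Maximum loss: €442.8.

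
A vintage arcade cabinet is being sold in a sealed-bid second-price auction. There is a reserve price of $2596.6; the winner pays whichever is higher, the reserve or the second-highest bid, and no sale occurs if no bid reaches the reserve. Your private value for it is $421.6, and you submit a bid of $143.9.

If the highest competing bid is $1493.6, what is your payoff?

$0

Your bid $143.9 is below the highest competing bid $1493.6, so you lose. Payoff $0.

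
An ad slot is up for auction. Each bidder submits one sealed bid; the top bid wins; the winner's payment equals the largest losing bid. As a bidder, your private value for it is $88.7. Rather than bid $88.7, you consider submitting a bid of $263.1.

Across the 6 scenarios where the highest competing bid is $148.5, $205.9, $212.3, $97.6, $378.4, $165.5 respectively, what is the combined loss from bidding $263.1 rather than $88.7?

The deviation costs you only when the competing bid falls strictly between $88.7 and $263.1; elsewhere both bids give the same outcome.
$148.5: truthful payoff $0, deviation payoff −$59.8 → loss $59.8.
$205.9: truthful payoff $0, deviation payoff −$117.2 → loss $117.2.
$212.3: truthful payoff $0, deviation payoff −$123.6 → loss $123.6.
$97.6: truthful payoff $0, deviation payoff −$8.9 → loss $8.9.
$378.4: outcomes coincide → loss $0.
$165.5: truthful payoff $0, deviation payoff −$76.8 → loss $76.8.
Total loss = $59.8 + $117.2 + $123.6 + $8.9 + $76.8 = $386.3.
In a second-price auction your bid sets only whether you win, not what you pay, so bidding your true value is weakly dominant.

$386.3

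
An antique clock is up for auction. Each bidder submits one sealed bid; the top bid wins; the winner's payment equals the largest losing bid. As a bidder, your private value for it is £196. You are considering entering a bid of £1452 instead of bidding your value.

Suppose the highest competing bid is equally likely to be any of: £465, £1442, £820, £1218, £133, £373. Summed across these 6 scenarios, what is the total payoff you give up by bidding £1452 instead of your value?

The deviation costs you only when the competing bid falls strictly between £196 and £1452; elsewhere both bids give the same outcome.
£465: truthful payoff £0, deviation payoff −£269 → loss £269.
£1442: truthful payoff £0, deviation payoff −£1246 → loss £1246.
£820: truthful payoff £0, deviation payoff −£624 → loss £624.
£1218: truthful payoff £0, deviation payoff −£1022 → loss £1022.
£133: outcomes coincide → loss £0.
£373: truthful payoff £0, deviation payoff −£177 → loss £177.
Total loss = £269 + £1246 + £624 + £1022 + £177 = £3338.

£3338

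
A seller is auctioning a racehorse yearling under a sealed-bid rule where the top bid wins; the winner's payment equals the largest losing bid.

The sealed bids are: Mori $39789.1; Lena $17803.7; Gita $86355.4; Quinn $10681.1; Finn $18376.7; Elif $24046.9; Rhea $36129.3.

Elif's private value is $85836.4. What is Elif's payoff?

$0

Highest bid: Gita at $86355.4, so Gita wins.
Second-highest bid: Mori at $39789.1 — that is the price the winner pays.
Elif did not win, so Elif pays nothing and receives nothing: payoff $0.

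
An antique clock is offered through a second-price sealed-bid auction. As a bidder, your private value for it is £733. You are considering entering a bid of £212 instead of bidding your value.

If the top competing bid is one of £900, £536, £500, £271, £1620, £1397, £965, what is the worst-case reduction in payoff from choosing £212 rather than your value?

£900: same outcome either way → loss £0.
£536: truthful gives £197, deviation gives £0 → loss £197.
£500: truthful gives £233, deviation gives £0 → loss £233.
£271: truthful gives £462, deviation gives £0 → loss £462.
£1620: same outcome either way → loss £0.
£1397: same outcome either way → loss £0.
£965: same outcome either way → loss £0.
Maximum loss: £462.

£462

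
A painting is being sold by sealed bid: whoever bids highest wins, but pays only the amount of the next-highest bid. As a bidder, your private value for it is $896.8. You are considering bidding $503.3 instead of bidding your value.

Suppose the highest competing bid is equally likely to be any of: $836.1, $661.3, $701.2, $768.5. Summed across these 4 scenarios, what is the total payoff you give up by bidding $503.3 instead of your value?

$620.1

The deviation costs you only when the competing bid falls strictly between $503.3 and $896.8; elsewhere both bids give the same outcome.
$836.1: truthful payoff $60.7, deviation payoff $0 → loss $60.7.
$661.3: truthful payoff $235.5, deviation payoff $0 → loss $235.5.
$701.2: truthful payoff $195.6, deviation payoff $0 → loss $195.6.
$768.5: truthful payoff $128.3, deviation payoff $0 → loss $128.3.
Total loss = $60.7 + $235.5 + $195.6 + $128.3 = $620.1.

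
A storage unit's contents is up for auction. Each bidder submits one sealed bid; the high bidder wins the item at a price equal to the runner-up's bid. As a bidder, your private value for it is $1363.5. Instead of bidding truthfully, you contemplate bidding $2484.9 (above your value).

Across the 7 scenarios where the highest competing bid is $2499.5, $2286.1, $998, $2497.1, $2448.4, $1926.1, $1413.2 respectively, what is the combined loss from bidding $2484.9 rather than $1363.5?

The deviation costs you only when the competing bid falls strictly between $1363.5 and $2484.9; elsewhere both bids give the same outcome.
$2499.5: outcomes coincide → loss $0.
$2286.1: truthful payoff $0, deviation payoff −$922.6 → loss $922.6.
$998: outcomes coincide → loss $0.
$2497.1: outcomes coincide → loss $0.
$2448.4: truthful payoff $0, deviation payoff −$1084.9 → loss $1084.9.
$1926.1: truthful payoff $0, deviation payoff −$562.6 → loss $562.6.
$1413.2: truthful payoff $0, deviation payoff −$49.7 → loss $49.7.
Total loss = $922.6 + $1084.9 + $562.6 + $49.7 = $2619.8.

$2619.8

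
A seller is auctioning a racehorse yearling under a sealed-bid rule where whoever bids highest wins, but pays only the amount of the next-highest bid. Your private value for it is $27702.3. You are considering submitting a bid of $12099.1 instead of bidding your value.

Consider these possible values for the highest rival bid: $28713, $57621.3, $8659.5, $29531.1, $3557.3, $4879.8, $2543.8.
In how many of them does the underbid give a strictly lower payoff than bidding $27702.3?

The deviation hurts exactly when the highest competing bid lies strictly between $12099.1 and $27702.3 — underbidding then forfeits a profitable win.
$28713: above both → same outcome either way.
$57621.3: above both → same outcome either way.
$8659.5: below both → same outcome either way.
$29531.1: above both → same outcome either way.
$3557.3: below both → same outcome either way.
$4879.8: below both → same outcome either way.
$2543.8: below both → same outcome either way.
Count: 0.

0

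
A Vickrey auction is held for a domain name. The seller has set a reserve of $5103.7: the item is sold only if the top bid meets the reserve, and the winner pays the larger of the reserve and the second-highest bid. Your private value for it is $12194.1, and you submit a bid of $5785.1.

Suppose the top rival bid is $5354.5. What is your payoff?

Your bid $5785.1 is the highest and exceeds the reserve.
Price = max(second-highest bid, reserve) = max($5354.5, $5103.7) = $5354.5.
Payoff = $12194.1 − $5354.5 = $6839.6.

$6839.6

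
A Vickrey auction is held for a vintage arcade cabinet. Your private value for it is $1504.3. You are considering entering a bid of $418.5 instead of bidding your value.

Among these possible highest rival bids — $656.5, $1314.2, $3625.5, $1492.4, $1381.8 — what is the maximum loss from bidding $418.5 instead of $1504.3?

$847.8

$656.5: truthful gives $847.8, deviation gives $0 → loss $847.8.
$1314.2: truthful gives $190.1, deviation gives $0 → loss $190.1.
$3625.5: same outcome either way → loss $0.
$1492.4: truthful gives $11.9, deviation gives $0 → loss $11.9.
$1381.8: truthful gives $122.5, deviation gives $0 → loss $122.5.
Maximum loss: $847.8.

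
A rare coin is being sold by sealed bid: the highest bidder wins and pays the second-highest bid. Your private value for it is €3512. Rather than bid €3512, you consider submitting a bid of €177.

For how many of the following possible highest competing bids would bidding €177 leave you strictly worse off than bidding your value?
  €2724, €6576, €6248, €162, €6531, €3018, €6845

2

The deviation hurts exactly when the highest competing bid lies strictly between €177 and €3512 — underbidding then forfeits a profitable win.
€2724: inside the interval → strictly worse (loss €788).
€6576: above both → same outcome either way.
€6248: above both → same outcome either way.
€162: below both → same outcome either way.
€6531: above both → same outcome either way.
€3018: inside the interval → strictly worse (loss €494).
€6845: above both → same outcome either way.
Count: 2.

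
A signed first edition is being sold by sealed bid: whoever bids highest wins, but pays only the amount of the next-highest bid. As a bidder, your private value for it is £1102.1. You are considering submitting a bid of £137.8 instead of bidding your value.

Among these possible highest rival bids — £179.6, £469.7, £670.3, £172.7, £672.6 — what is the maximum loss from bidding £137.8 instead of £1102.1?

£179.6: truthful gives £922.5, deviation gives £0 → loss £922.5.
£469.7: truthful gives £632.4, deviation gives £0 → loss £632.4.
£670.3: truthful gives £431.8, deviation gives £0 → loss £431.8.
£172.7: truthful gives £929.4, deviation gives £0 → loss £929.4.
£672.6: truthful gives £429.5, deviation gives £0 → loss £429.5.
Maximum loss: £929.4.

£929.4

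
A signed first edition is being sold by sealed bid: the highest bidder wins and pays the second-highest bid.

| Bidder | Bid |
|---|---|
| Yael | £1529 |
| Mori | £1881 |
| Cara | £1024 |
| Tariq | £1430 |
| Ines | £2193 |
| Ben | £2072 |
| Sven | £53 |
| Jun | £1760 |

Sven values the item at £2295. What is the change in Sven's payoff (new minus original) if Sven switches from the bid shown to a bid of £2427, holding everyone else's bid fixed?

The highest bid among the other bidders is £2193; Sven's bid doesn't change that.
Original bid £53: Sven is not highest (top rival bid is £2193); payoff £0.
Alternative bid £2427: Sven is highest, pays the top rival bid £2193; payoff £2295 − £2193 = £102.
Change in payoff = £102 − (£0) = £102.

£102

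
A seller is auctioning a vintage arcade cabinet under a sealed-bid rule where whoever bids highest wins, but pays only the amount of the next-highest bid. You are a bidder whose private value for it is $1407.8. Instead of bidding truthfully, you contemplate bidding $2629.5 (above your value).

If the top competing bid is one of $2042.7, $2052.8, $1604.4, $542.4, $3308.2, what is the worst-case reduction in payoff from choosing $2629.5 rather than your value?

$2042.7: truthful gives $0, deviation gives −$634.9 → loss $634.9.
$2052.8: truthful gives $0, deviation gives −$645 → loss $645.
$1604.4: truthful gives $0, deviation gives −$196.6 → loss $196.6.
$542.4: same outcome either way → loss $0.
$3308.2: same outcome either way → loss $0.
Maximum loss: $645.

$645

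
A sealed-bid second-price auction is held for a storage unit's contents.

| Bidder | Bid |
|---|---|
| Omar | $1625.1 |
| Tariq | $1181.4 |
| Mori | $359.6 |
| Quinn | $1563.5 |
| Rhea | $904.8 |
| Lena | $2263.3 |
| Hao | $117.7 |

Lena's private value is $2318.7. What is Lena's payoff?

$693.6

Highest bid: Lena at $2263.3, so Lena wins.
Second-highest bid: Omar at $1625.1 — that is the price the winner pays.
Lena's payoff = value − price = $2318.7 − $1625.1 = $693.6.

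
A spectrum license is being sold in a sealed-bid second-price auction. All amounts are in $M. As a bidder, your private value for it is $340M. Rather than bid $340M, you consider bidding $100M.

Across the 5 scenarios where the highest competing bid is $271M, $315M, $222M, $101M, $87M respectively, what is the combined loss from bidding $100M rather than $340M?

$451M

The deviation costs you only when the competing bid falls strictly between $100M and $340M; elsewhere both bids give the same outcome.
$271M: truthful payoff $69M, deviation payoff $0M → loss $69M.
$315M: truthful payoff $25M, deviation payoff $0M → loss $25M.
$222M: truthful payoff $118M, deviation payoff $0M → loss $118M.
$101M: truthful payoff $239M, deviation payoff $0M → loss $239M.
$87M: outcomes coincide → loss $0M.
Total loss = $69M + $25M + $118M + $239M = $451M.
Truthful bidding weakly dominates here: raising your bid can only win items priced above your value, and lowering it can only forfeit items priced below.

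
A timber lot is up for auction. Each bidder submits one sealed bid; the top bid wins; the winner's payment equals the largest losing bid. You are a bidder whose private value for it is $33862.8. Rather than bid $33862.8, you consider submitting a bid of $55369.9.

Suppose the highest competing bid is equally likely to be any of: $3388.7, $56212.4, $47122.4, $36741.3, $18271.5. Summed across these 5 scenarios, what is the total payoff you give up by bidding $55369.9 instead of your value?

The deviation costs you only when the competing bid falls strictly between $33862.8 and $55369.9; elsewhere both bids give the same outcome.
$3388.7: outcomes coincide → loss $0.
$56212.4: outcomes coincide → loss $0.
$47122.4: truthful payoff $0, deviation payoff −$13259.6 → loss $13259.6.
$36741.3: truthful payoff $0, deviation payoff −$2878.5 → loss $2878.5.
$18271.5: outcomes coincide → loss $0.
Total loss = $13259.6 + $2878.5 = $16138.1.

$16138.1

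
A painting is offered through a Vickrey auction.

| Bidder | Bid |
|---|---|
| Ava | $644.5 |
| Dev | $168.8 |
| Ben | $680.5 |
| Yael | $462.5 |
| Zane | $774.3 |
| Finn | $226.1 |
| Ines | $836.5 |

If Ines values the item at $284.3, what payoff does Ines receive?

Highest bid: Ines at $836.5, so Ines wins.
Second-highest bid: Zane at $774.3 — that is the price the winner pays.
Ines's payoff = value − price = $284.3 − $774.3 = −$490.

−$490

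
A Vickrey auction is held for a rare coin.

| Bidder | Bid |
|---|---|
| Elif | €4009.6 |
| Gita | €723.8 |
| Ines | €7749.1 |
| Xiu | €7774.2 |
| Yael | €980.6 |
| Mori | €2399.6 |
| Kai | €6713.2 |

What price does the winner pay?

€7749.1

Highest bid: Xiu at €7774.2, so Xiu wins.
Second-highest bid: Ines at €7749.1 — that is the price the winner pays.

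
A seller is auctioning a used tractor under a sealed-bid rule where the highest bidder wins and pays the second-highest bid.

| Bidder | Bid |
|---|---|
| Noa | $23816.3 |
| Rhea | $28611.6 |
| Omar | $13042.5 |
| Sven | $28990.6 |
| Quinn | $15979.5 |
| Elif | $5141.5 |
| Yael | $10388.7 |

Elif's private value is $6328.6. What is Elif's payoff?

Highest bid: Sven at $28990.6, so Sven wins.
Second-highest bid: Rhea at $28611.6 — that is the price the winner pays.
Elif did not win, so Elif pays nothing and receives nothing: payoff $0.

$0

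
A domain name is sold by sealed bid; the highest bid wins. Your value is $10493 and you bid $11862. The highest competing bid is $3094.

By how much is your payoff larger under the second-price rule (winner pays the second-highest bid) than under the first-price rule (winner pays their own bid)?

You have the highest bid, so you win under either rule.
Second-price: pay $3094 → payoff $7399.
First-price: pay your own bid $11862 → payoff −$1369.
Difference = $7399 − (−$1369) = $8768.

$8768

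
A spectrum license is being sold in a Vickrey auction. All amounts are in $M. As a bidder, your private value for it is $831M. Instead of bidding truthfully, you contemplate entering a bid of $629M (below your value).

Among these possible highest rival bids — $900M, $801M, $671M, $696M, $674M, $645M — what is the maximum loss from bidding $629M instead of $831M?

$900M: same outcome either way → loss $0M.
$801M: truthful gives $30M, deviation gives $0M → loss $30M.
$671M: truthful gives $160M, deviation gives $0M → loss $160M.
$696M: truthful gives $135M, deviation gives $0M → loss $135M.
$674M: truthful gives $157M, deviation gives $0M → loss $157M.
$645M: truthful gives $186M, deviation gives $0M → loss $186M.
Maximum loss: $186M.

$186M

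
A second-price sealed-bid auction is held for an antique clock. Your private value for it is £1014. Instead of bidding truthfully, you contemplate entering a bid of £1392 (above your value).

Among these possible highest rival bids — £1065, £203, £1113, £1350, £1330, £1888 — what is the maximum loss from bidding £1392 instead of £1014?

£336

£1065: truthful gives £0, deviation gives −£51 → loss £51.
£203: same outcome either way → loss £0.
£1113: truthful gives £0, deviation gives −£99 → loss £99.
£1350: truthful gives £0, deviation gives −£336 → loss £336.
£1330: truthful gives £0, deviation gives −£316 → loss £316.
£1888: same outcome either way → loss £0.
Maximum loss: £336.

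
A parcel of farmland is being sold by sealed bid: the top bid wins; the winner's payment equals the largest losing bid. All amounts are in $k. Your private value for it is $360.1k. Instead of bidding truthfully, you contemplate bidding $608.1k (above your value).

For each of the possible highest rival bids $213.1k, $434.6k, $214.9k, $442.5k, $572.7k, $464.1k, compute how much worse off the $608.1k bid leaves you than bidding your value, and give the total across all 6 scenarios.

The deviation costs you only when the competing bid falls strictly between $360.1k and $608.1k; elsewhere both bids give the same outcome.
$213.1k: outcomes coincide → loss $0k.
$434.6k: truthful payoff $0k, deviation payoff −$74.5k → loss $74.5k.
$214.9k: outcomes coincide → loss $0k.
$442.5k: truthful payoff $0k, deviation payoff −$82.4k → loss $82.4k.
$572.7k: truthful payoff $0k, deviation payoff −$212.6k → loss $212.6k.
$464.1k: truthful payoff $0k, deviation payoff −$104k → loss $104k.
Total loss = $74.5k + $82.4k + $212.6k + $104k = $473.5k.

$473.5k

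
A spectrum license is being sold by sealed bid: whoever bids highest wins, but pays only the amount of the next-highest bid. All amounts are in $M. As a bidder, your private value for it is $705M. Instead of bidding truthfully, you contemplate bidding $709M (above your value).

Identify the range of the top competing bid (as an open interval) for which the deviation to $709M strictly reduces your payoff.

($705M, $709M)

If the competing bid is below $705M, both bids win at the same price — no difference.
If it is above $709M, both bids lose — no difference.
If it lies strictly between $705M and $709M, bidding your value loses (payoff 0) while bidding $709M wins at a price above your value (payoff negative).
So the deviation strictly hurts on the open interval ($705M, $709M).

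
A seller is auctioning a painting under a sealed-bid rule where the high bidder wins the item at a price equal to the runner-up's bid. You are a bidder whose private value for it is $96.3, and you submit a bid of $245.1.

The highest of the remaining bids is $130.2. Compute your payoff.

−$33.9

Your bid $245.1 exceeds the highest competing bid $130.2, so you win.
In a second-price auction the winner pays the second-highest bid, $130.2.
Payoff = value − price = $96.3 − $130.2 = −$33.9.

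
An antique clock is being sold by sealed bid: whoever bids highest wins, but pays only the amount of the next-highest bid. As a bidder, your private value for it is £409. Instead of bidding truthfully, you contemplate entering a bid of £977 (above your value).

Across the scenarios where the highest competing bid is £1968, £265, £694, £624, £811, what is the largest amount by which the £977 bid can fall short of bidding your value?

£1968: same outcome either way → loss £0.
£265: same outcome either way → loss £0.
£694: truthful gives £0, deviation gives −£285 → loss £285.
£624: truthful gives £0, deviation gives −£215 → loss £215.
£811: truthful gives £0, deviation gives −£402 → loss £402.
Maximum loss: £402.

£402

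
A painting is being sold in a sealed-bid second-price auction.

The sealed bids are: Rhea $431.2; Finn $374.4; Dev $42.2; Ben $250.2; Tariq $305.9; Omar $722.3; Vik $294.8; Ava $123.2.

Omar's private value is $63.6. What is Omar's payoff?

Highest bid: Omar at $722.3, so Omar wins.
Second-highest bid: Rhea at $431.2 — that is the price the winner pays.
Omar's payoff = value − price = $63.6 − $431.2 = −$367.6.

−$367.6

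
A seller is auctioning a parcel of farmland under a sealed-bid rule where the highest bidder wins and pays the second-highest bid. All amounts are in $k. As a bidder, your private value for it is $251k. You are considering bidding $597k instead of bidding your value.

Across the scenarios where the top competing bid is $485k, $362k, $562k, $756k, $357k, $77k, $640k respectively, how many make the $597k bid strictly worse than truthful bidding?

4

The deviation hurts exactly when the highest competing bid lies strictly between $251k and $597k — overbidding then wins at a price above your value.
$485k: inside the interval → strictly worse (loss $234k).
$362k: inside the interval → strictly worse (loss $111k).
$562k: inside the interval → strictly worse (loss $311k).
$756k: above both → same outcome either way.
$357k: inside the interval → strictly worse (loss $106k).
$77k: below both → same outcome either way.
$640k: above both → same outcome either way.
Count: 4.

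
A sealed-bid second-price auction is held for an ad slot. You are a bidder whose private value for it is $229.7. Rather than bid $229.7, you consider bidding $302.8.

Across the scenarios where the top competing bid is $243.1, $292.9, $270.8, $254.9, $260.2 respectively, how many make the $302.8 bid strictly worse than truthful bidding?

The deviation hurts exactly when the highest competing bid lies strictly between $229.7 and $302.8 — overbidding then wins at a price above your value.
$243.1: inside the interval → strictly worse (loss $13.4).
$292.9: inside the interval → strictly worse (loss $63.2).
$270.8: inside the interval → strictly worse (loss $41.1).
$254.9: inside the interval → strictly worse (loss $25.2).
$260.2: inside the interval → strictly worse (loss $30.5).
Count: 5.

5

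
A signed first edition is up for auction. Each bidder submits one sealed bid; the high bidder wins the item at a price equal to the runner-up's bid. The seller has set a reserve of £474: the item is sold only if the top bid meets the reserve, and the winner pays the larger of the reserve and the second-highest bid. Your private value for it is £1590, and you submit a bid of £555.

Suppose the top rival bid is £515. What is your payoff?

£1075

Your bid £555 is the highest and exceeds the reserve.
Price = max(second-highest bid, reserve) = max(£515, £474) = £515.
Payoff = £1590 − £515 = £1075.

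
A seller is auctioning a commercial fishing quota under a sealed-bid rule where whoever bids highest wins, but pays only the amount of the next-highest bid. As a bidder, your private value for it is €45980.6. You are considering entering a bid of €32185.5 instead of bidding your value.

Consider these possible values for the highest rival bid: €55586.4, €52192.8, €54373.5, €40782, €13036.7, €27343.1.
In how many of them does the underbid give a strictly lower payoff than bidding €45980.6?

1

The deviation hurts exactly when the highest competing bid lies strictly between €32185.5 and €45980.6 — underbidding then forfeits a profitable win.
€55586.4: above both → same outcome either way.
€52192.8: above both → same outcome either way.
€54373.5: above both → same outcome either way.
€40782: inside the interval → strictly worse (loss €5198.6).
€13036.7: below both → same outcome either way.
€27343.1: below both → same outcome either way.
Count: 1.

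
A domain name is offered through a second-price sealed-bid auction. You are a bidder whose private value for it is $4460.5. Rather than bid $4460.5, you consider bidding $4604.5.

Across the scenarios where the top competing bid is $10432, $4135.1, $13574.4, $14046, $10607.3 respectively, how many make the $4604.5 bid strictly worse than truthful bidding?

The deviation hurts exactly when the highest competing bid lies strictly between $4460.5 and $4604.5 — overbidding then wins at a price above your value.
$10432: above both → same outcome either way.
$4135.1: below both → same outcome either way.
$13574.4: above both → same outcome either way.
$14046: above both → same outcome either way.
$10607.3: above both → same outcome either way.
Count: 0.

0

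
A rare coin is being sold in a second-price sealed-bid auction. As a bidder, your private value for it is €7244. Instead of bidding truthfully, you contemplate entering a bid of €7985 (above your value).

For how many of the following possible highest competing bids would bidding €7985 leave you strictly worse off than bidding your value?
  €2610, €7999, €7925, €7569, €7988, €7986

The deviation hurts exactly when the highest competing bid lies strictly between €7244 and €7985 — overbidding then wins at a price above your value.
€2610: below both → same outcome either way.
€7999: above both → same outcome either way.
€7925: inside the interval → strictly worse (loss €681).
€7569: inside the interval → strictly worse (loss €325).
€7988: above both → same outcome either way.
€7986: above both → same outcome either way.
Count: 2.

2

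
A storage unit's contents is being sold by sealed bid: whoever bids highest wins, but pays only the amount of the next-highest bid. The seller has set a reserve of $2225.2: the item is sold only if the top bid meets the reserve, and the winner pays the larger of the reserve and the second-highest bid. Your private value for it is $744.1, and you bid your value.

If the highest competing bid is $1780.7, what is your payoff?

Your bid $744.1 is below the highest competing bid $1780.7, so you lose. Payoff $0.

$0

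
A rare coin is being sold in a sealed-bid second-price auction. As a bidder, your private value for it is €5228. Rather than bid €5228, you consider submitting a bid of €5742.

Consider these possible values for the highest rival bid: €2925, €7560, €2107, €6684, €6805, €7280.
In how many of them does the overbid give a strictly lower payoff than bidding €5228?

0

The deviation hurts exactly when the highest competing bid lies strictly between €5228 and €5742 — overbidding then wins at a price above your value.
€2925: below both → same outcome either way.
€7560: above both → same outcome either way.
€2107: below both → same outcome either way.
€6684: above both → same outcome either way.
€6805: above both → same outcome either way.
€7280: above both → same outcome either way.
Count: 0.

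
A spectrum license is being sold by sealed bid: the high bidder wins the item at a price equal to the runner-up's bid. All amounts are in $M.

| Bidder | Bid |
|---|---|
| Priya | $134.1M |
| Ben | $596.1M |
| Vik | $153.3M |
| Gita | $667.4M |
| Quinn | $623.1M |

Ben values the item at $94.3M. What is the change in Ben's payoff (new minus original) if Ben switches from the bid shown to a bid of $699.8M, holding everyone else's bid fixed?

−$573.1M

The highest bid among the other bidders is $667.4M; Ben's bid doesn't change that.
Original bid $596.1M: Ben is not highest (top rival bid is $667.4M); payoff $0M.
Alternative bid $699.8M: Ben is highest, pays the top rival bid $667.4M; payoff $94.3M − $667.4M = −$573.1M.
Change in payoff = −$573.1M − ($0M) = −$573.1M.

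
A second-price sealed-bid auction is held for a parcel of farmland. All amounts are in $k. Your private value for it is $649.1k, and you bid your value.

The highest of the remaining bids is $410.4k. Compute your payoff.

Your bid $649.1k exceeds the highest competing bid $410.4k, so you win.
In a second-price auction the winner pays the second-highest bid, $410.4k.
Payoff = value − price = $649.1k − $410.4k = $238.7k.

$238.7k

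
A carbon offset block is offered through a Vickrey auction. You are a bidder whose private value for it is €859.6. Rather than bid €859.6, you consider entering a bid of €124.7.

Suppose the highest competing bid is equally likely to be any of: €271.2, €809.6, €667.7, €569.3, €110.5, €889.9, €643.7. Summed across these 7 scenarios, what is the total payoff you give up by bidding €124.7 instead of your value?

The deviation costs you only when the competing bid falls strictly between €124.7 and €859.6; elsewhere both bids give the same outcome.
€271.2: truthful payoff €588.4, deviation payoff €0 → loss €588.4.
€809.6: truthful payoff €50, deviation payoff €0 → loss €50.
€667.7: truthful payoff €191.9, deviation payoff €0 → loss €191.9.
€569.3: truthful payoff €290.3, deviation payoff €0 → loss €290.3.
€110.5: outcomes coincide → loss €0.
€889.9: outcomes coincide → loss €0.
€643.7: truthful payoff €215.9, deviation payoff €0 → loss €215.9.
Total loss = €588.4 + €50 + €191.9 + €290.3 + €215.9 = €1336.5.

€1336.5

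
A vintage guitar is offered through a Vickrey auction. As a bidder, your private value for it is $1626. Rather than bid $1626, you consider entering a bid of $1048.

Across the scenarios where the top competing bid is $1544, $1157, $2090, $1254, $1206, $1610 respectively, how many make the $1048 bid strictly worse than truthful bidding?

The deviation hurts exactly when the highest competing bid lies strictly between $1048 and $1626 — underbidding then forfeits a profitable win.
$1544: inside the interval → strictly worse (loss $82).
$1157: inside the interval → strictly worse (loss $469).
$2090: above both → same outcome either way.
$1254: inside the interval → strictly worse (loss $372).
$1206: inside the interval → strictly worse (loss $420).
$1610: inside the interval → strictly worse (loss $16).
Count: 5.

5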